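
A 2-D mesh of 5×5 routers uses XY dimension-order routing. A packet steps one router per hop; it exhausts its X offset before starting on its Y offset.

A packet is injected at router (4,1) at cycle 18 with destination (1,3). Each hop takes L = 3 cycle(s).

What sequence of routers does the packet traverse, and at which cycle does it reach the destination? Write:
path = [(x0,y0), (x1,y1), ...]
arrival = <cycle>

path = [(4,1), (3,1), (2,1), (1,1), (1,2), (1,3)]
arrival = 33

hop 0: (4,1) @ cyc 18
hop 1: (3,1) @ cyc 21  [W]
hop 2: (2,1) @ cyc 24  [W]
hop 3: (1,1) @ cyc 27  [W]
hop 4: (1,2) @ cyc 30  [N]
hop 5: (1,3) @ cyc 33  [N]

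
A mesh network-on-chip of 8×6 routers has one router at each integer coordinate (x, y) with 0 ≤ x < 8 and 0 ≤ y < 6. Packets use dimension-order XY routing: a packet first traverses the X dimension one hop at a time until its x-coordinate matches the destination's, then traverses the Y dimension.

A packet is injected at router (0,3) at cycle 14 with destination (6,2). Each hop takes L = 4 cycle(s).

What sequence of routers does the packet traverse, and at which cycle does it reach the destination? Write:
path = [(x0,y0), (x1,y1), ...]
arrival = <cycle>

hop 0: (0,3) @ cyc 14
hop 1: (1,3) @ cyc 18  [E]
hop 2: (2,3) @ cyc 22  [E]
hop 3: (3,3) @ cyc 26  [E]
hop 4: (4,3) @ cyc 30  [E]
hop 5: (5,3) @ cyc 34  [E]
hop 6: (6,3) @ cyc 38  [E]
hop 7: (6,2) @ cyc 42  [S]

path = [(0,3), (1,3), (2,3), (3,3), (4,3), (5,3), (6,3), (6,2)]
arrival = 42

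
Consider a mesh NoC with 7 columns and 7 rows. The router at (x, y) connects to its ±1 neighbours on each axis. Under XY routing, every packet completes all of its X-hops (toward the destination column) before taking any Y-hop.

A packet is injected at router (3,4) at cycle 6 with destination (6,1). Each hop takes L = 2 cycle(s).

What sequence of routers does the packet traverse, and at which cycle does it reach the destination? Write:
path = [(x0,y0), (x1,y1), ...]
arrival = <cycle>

path = [(3,4), (4,4), (5,4), (6,4), (6,3), (6,2), (6,1)]
arrival = 18

#0 — 3,4 | c6
#1 — 4,4 | c8 | E
#2 — 5,4 | c10 | E
#3 — 6,4 | c12 | E
#4 — 6,3 | c14 | S
#5 — 6,2 | c16 | S
#6 — 6,1 | c18 | S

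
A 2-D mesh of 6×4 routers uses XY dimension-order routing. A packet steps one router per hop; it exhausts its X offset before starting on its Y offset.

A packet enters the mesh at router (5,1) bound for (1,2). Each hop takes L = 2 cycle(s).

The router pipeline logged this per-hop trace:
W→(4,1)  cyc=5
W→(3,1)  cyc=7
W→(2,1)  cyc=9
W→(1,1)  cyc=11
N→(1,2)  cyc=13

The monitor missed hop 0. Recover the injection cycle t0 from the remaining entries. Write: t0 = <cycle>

t0 = 3

Hop 1 reached at cycle 5; hop k is at t0 + k·L.
Therefore t0 = 5 − L = 3.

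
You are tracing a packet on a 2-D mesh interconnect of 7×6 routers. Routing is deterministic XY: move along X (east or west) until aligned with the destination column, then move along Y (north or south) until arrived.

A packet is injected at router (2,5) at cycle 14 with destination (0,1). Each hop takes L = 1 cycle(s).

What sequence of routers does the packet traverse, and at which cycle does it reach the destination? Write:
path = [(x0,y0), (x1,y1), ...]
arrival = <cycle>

path = [(2,5), (1,5), (0,5), (0,4), (0,3), (0,2), (0,1)]
arrival = 20

  0. router=(2,5) cycle=14 (inject)
  1. router=(1,5) cycle=15 dir=W
  2. router=(0,5) cycle=16 dir=W
  3. router=(0,4) cycle=17 dir=S
  4. router=(0,3) cycle=18 dir=S
  5. router=(0,2) cycle=19 dir=S
  6. router=(0,1) cycle=20 dir=S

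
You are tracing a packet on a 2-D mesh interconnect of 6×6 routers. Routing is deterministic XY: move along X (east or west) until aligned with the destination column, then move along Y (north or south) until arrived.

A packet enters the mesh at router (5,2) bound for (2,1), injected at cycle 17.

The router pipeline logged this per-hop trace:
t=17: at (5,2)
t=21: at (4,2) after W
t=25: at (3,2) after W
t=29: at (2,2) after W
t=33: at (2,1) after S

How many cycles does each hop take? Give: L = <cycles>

Δcyc across hop 0→1: 21 − 17 = 4.
That increment is L by definition: L = 4.

L = 4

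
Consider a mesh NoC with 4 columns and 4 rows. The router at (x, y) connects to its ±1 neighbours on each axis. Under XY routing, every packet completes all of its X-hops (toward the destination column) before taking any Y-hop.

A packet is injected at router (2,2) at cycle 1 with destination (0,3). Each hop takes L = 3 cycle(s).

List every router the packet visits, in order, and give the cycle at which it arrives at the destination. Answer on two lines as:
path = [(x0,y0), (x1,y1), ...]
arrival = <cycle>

src (2,2)  cyc=1
W→(1,2)  cyc=4
W→(0,2)  cyc=7
N→(0,3)  cyc=10

path = [(2,2), (1,2), (0,2), (0,3)]
arrival = 10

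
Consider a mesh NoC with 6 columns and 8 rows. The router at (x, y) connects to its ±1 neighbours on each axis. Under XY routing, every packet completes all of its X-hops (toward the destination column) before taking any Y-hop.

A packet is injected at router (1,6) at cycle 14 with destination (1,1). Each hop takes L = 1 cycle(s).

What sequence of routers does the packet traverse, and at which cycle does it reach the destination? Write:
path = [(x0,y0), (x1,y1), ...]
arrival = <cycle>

path = [(1,6), (1,5), (1,4), (1,3), (1,2), (1,1)]
arrival = 19

t=14: at (1,6)
t=15: at (1,5) after S
t=16: at (1,4) after S
t=17: at (1,3) after S
t=18: at (1,2) after S
t=19: at (1,1) after S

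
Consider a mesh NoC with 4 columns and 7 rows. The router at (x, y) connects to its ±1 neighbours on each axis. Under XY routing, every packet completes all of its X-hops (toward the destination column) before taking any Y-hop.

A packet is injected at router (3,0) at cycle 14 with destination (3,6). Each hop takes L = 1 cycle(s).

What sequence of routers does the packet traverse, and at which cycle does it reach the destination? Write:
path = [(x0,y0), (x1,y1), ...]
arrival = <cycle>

hop 0: (3,0) @ cyc 14
hop 1: (3,1) @ cyc 15  [N]
hop 2: (3,2) @ cyc 16  [N]
hop 3: (3,3) @ cyc 17  [N]
hop 4: (3,4) @ cyc 18  [N]
hop 5: (3,5) @ cyc 19  [N]
hop 6: (3,6) @ cyc 20  [N]

path = [(3,0), (3,1), (3,2), (3,3), (3,4), (3,5), (3,6)]
arrival = 20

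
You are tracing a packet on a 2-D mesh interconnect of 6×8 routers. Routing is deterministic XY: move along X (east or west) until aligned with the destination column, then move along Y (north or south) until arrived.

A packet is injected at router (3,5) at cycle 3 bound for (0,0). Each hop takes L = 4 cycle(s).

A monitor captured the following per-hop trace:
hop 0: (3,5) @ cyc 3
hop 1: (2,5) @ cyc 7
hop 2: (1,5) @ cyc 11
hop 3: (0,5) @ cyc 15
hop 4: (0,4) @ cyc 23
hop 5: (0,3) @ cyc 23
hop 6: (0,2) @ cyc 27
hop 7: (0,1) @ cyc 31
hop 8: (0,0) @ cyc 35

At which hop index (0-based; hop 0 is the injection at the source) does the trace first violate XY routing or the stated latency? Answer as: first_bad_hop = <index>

first_bad_hop = 4

hop 1: step (-1,+0), +4 cyc — ok
hop 2: step (-1,+0), +4 cyc — ok
hop 3: step (-1,+0), +4 cyc — ok
hop 4: step (+0,-1), +8 cyc — BAD: Δcyc=8≠L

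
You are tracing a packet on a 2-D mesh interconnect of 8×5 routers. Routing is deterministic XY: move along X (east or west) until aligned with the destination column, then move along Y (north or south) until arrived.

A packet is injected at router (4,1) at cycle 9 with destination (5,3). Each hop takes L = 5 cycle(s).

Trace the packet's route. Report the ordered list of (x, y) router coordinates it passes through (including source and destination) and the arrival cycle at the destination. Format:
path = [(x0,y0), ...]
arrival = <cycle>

[0] x=4 y=1 t=9
[1] x=5 y=1 t=14 →E
[2] x=5 y=2 t=19 →N
[3] x=5 y=3 t=24 →N

path = [(4,1), (5,1), (5,2), (5,3)]
arrival = 24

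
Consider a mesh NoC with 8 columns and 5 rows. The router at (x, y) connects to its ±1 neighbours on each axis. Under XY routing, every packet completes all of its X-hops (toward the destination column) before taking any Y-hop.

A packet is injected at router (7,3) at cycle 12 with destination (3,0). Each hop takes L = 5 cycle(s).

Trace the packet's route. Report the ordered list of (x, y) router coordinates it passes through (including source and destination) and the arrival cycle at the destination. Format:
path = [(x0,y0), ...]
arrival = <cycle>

path = [(7,3), (6,3), (5,3), (4,3), (3,3), (3,2), (3,1), (3,0)]
arrival = 47

[0] x=7 y=3 t=12
[1] x=6 y=3 t=17 →W
[2] x=5 y=3 t=22 →W
[3] x=4 y=3 t=27 →W
[4] x=3 y=3 t=32 →W
[5] x=3 y=2 t=37 →S
[6] x=3 y=1 t=42 →S
[7] x=3 y=0 t=47 →S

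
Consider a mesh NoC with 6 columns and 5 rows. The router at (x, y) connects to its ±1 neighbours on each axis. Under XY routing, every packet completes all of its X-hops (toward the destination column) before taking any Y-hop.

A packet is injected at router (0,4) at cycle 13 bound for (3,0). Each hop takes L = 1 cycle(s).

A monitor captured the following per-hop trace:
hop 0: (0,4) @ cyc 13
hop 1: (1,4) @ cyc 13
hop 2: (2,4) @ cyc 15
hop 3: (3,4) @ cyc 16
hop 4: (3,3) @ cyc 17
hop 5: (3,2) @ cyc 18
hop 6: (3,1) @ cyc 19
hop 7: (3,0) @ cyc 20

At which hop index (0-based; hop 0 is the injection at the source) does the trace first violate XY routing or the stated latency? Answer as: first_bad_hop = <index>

first_bad_hop = 1

hop 1: step (+1,+0), +0 cyc — BAD: Δcyc=0≠L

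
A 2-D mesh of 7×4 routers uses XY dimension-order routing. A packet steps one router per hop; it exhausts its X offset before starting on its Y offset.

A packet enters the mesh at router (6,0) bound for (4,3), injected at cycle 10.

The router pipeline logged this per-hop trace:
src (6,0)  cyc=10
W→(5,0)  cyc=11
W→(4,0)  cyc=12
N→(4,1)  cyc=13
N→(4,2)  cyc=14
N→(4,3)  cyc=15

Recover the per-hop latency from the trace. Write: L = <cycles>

Δcyc across hop 0→1: 11 − 10 = 1.
Per-hop latency L = Δcyc = 1.

L = 1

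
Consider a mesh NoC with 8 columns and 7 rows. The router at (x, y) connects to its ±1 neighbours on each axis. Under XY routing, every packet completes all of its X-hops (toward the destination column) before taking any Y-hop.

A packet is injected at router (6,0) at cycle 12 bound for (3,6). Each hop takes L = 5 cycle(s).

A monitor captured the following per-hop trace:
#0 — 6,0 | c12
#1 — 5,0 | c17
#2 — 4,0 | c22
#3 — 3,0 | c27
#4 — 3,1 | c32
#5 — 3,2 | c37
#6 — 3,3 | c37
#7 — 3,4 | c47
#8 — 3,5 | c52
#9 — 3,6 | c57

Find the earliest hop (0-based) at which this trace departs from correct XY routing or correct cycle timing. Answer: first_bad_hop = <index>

check 1→ d=(-1,0) cyc+5: ok
check 2→ d=(-1,0) cyc+5: ok
check 3→ d=(-1,0) cyc+5: ok
check 4→ d=(0,1) cyc+5: ok
check 5→ d=(0,1) cyc+5: ok
check 6→ d=(0,1) cyc+0: BAD: Δcyc=0≠L

first_bad_hop = 6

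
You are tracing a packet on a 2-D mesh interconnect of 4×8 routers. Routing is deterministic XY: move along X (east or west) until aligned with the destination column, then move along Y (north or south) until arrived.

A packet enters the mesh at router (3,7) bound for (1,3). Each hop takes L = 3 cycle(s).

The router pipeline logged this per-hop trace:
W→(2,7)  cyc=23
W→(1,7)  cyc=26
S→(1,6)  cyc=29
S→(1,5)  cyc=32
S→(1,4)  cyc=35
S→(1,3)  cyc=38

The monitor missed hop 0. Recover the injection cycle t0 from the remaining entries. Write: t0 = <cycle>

t0 = 20

cyc[1] = 23 and cyc[k] = t0 + k·L for every k.
So t0 = 23 − 1·3 = 20.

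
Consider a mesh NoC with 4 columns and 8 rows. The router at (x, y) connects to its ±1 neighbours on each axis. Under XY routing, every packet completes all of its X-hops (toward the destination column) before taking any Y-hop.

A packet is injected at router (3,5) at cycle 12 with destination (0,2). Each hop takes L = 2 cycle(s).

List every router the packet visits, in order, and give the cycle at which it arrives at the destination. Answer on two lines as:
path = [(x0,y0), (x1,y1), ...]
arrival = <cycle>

t=12: at (3,5)
t=14: at (2,5) after W
t=16: at (1,5) after W
t=18: at (0,5) after W
t=20: at (0,4) after S
t=22: at (0,3) after S
t=24: at (0,2) after S

path = [(3,5), (2,5), (1,5), (0,5), (0,4), (0,3), (0,2)]
arrival = 24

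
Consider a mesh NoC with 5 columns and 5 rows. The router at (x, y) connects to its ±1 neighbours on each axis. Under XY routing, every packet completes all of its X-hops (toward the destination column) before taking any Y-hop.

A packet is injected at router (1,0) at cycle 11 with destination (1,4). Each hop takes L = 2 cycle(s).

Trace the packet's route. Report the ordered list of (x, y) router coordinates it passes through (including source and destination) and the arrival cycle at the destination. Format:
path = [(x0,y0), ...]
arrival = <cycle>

hop 0: (1,0) @ cyc 11
hop 1: (1,1) @ cyc 13  [N]
hop 2: (1,2) @ cyc 15  [N]
hop 3: (1,3) @ cyc 17  [N]
hop 4: (1,4) @ cyc 19  [N]

path = [(1,0), (1,1), (1,2), (1,3), (1,4)]
arrival = 19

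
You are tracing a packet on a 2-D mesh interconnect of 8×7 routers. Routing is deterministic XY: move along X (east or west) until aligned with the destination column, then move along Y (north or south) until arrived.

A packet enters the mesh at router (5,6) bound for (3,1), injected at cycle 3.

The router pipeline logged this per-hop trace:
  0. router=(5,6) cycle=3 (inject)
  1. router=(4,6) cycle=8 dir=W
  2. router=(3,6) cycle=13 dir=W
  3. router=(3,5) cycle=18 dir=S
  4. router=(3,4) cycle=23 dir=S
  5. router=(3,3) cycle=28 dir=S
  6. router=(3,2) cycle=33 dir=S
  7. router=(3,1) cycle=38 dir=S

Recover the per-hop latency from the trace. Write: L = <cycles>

Δcyc across hop 0→1: 8 − 3 = 5.
Each hop adds L, hence L = 5.

L = 5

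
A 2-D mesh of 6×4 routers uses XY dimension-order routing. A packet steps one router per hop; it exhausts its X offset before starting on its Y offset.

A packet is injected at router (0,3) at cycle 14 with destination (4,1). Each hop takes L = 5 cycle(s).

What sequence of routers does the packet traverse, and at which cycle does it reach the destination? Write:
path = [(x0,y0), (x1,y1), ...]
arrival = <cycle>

path = [(0,3), (1,3), (2,3), (3,3), (4,3), (4,2), (4,1)]
arrival = 44

t=14: at (0,3)
t=19: at (1,3) after E
t=24: at (2,3) after E
t=29: at (3,3) after E
t=34: at (4,3) after E
t=39: at (4,2) after S
t=44: at (4,1) after S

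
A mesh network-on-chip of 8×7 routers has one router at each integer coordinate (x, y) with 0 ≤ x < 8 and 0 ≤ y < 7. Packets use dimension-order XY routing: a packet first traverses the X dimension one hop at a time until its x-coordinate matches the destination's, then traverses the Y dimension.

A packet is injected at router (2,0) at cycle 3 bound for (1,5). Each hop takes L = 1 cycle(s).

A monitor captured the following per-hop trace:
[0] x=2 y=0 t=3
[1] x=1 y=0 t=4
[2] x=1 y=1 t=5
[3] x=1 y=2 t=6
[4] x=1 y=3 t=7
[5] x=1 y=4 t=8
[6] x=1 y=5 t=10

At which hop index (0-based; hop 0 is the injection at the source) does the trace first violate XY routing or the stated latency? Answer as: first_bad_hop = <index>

  1: Δx=-1 Δy=+0 Δt=1 [ok]
  2: Δx=+0 Δy=+1 Δt=1 [ok]
  3: Δx=+0 Δy=+1 Δt=1 [ok]
  4: Δx=+0 Δy=+1 Δt=1 [ok]
  5: Δx=+0 Δy=+1 Δt=1 [ok]
  6: Δx=+0 Δy=+1 Δt=2 [BAD: Δcyc=2≠L]

first_bad_hop = 6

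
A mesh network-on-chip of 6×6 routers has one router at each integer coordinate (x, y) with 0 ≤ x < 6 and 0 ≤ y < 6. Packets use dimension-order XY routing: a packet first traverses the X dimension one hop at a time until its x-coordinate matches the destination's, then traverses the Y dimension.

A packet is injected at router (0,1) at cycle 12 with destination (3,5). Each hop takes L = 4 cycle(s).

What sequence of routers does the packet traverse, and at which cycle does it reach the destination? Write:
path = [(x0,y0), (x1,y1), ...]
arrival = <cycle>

[0] x=0 y=1 t=12
[1] x=1 y=1 t=16 →E
[2] x=2 y=1 t=20 →E
[3] x=3 y=1 t=24 →E
[4] x=3 y=2 t=28 →N
[5] x=3 y=3 t=32 →N
[6] x=3 y=4 t=36 →N
[7] x=3 y=5 t=40 →N

path = [(0,1), (1,1), (2,1), (3,1), (3,2), (3,3), (3,4), (3,5)]
arrival = 40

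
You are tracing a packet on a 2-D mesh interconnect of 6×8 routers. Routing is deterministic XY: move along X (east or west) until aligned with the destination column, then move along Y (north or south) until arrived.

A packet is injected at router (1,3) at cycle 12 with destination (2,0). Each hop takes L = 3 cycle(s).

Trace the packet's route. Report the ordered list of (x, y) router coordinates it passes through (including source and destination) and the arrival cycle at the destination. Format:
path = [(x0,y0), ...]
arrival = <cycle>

  0. router=(1,3) cycle=12 (inject)
  1. router=(2,3) cycle=15 dir=E
  2. router=(2,2) cycle=18 dir=S
  3. router=(2,1) cycle=21 dir=S
  4. router=(2,0) cycle=24 dir=S

path = [(1,3), (2,3), (2,2), (2,1), (2,0)]
arrival = 24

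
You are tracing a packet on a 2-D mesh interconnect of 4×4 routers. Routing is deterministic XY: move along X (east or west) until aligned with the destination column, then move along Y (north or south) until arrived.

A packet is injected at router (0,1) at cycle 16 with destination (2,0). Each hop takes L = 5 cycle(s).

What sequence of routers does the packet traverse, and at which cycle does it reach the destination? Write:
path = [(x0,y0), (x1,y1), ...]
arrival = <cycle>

t=16: at (0,1)
t=21: at (1,1) after E
t=26: at (2,1) after E
t=31: at (2,0) after S

path = [(0,1), (1,1), (2,1), (2,0)]
arrival = 31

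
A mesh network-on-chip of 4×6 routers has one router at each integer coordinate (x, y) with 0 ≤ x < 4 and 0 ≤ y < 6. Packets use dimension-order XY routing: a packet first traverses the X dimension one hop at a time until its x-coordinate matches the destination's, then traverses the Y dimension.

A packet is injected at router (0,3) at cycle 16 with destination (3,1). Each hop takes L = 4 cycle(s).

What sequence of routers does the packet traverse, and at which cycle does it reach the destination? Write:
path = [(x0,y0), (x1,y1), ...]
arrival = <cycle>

path = [(0,3), (1,3), (2,3), (3,3), (3,2), (3,1)]
arrival = 36

t=16: at (0,3)
t=20: at (1,3) after E
t=24: at (2,3) after E
t=28: at (3,3) after E
t=32: at (3,2) after S
t=36: at (3,1) after S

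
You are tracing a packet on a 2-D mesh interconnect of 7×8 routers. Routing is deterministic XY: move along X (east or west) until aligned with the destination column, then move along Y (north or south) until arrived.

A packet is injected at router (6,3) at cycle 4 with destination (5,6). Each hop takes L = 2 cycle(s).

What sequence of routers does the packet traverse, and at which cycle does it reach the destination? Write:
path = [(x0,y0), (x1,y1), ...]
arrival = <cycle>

path = [(6,3), (5,3), (5,4), (5,5), (5,6)]
arrival = 12

hop 0: (6,3) @ cyc 4
hop 1: (5,3) @ cyc 6  [W]
hop 2: (5,4) @ cyc 8  [N]
hop 3: (5,5) @ cyc 10  [N]
hop 4: (5,6) @ cyc 12  [N]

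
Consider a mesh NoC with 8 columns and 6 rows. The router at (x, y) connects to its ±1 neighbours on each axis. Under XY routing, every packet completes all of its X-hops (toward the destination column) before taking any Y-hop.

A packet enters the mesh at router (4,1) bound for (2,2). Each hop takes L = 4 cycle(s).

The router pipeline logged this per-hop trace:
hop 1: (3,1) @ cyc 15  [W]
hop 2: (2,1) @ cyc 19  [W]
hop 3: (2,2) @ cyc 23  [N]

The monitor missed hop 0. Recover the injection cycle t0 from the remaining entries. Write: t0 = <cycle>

The first recorded entry is hop 1 at cycle 15.
Therefore t0 = 15 − L = 11.

t0 = 11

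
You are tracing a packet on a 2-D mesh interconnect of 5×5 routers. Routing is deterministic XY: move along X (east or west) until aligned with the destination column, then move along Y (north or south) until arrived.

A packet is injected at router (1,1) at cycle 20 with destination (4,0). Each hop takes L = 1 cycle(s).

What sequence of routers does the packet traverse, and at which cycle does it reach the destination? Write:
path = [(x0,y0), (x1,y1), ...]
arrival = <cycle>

t=20: at (1,1)
t=21: at (2,1) after E
t=22: at (3,1) after E
t=23: at (4,1) after E
t=24: at (4,0) after S

path = [(1,1), (2,1), (3,1), (4,1), (4,0)]
arrival = 24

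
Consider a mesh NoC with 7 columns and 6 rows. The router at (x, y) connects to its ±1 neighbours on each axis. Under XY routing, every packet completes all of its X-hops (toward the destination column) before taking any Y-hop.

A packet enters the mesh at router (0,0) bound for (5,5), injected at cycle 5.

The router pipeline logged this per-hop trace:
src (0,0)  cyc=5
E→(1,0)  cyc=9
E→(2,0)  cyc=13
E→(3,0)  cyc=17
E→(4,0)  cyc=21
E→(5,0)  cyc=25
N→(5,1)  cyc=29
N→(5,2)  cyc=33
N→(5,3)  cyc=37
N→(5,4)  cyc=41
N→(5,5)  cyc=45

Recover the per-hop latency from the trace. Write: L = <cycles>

cyc[1] − cyc[0] = 9 − 5 = 4.
One hop costs L cycles, so L = 4.

L = 4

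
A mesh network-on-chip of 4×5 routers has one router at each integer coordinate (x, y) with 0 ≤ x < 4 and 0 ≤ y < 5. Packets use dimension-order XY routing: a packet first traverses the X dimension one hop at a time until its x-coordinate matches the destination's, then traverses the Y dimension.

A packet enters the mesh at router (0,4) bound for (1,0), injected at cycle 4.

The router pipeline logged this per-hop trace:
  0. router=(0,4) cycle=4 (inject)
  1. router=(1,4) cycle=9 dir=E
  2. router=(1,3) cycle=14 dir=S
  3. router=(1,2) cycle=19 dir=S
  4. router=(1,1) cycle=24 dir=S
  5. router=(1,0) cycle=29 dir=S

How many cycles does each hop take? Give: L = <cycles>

L = 5

Between hops 0 and 1 the cycle counter advances 9 − 4 = 5.
Each hop adds L, hence L = 5.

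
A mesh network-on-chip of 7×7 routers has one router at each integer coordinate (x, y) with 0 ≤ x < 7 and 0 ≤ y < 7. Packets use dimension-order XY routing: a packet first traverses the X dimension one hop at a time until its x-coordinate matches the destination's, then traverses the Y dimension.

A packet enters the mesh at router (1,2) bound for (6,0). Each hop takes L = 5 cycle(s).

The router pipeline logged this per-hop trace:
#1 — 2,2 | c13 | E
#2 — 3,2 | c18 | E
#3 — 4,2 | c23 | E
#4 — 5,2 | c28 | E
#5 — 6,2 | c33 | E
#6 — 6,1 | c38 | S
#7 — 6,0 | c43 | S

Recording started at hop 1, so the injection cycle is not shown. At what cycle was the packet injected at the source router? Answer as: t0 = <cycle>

Hop 1 reached at cycle 13; hop k is at t0 + k·L.
t0 = cyc[1] − L = 13 − 5 = 8.

t0 = 8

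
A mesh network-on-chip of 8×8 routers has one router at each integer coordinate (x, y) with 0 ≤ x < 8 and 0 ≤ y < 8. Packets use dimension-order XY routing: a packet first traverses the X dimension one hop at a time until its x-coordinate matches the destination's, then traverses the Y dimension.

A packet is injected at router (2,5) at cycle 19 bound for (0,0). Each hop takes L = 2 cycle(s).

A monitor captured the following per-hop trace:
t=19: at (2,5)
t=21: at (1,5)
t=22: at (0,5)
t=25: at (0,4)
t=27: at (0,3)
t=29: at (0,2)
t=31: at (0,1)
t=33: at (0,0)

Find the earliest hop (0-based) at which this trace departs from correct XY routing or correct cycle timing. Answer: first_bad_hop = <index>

first_bad_hop = 2

  1: Δx=-1 Δy=+0 Δt=2 [ok]
  2: Δx=-1 Δy=+0 Δt=1 [BAD: Δcyc=1≠L]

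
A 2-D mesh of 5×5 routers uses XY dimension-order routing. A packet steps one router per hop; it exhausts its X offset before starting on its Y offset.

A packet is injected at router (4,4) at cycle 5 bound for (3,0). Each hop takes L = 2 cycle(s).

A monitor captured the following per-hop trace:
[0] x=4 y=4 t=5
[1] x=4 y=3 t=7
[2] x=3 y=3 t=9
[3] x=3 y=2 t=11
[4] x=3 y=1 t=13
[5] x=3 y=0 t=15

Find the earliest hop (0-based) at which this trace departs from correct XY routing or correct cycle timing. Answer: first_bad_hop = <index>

first_bad_hop = 1

[1] (+0,-1) / 2c ⇒ BAD: Y-move but x=4≠3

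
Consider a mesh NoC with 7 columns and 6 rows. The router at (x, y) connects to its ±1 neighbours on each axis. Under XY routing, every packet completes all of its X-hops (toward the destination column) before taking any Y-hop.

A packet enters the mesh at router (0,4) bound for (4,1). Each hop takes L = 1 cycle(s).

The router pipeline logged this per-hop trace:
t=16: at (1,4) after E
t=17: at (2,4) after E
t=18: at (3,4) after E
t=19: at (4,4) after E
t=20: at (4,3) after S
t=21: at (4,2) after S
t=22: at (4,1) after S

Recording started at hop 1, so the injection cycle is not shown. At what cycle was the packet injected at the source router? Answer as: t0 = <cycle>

cyc[1] = 16 and cyc[k] = t0 + k·L for every k.
Subtract one hop: t0 = 16 − 1 = 15.

t0 = 15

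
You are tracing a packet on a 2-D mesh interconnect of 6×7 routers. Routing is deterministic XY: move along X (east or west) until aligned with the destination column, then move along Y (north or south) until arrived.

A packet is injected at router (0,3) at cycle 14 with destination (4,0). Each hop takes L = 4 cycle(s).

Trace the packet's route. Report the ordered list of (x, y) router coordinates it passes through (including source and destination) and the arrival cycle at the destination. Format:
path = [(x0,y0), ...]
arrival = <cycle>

t=14: at (0,3)
t=18: at (1,3) after E
t=22: at (2,3) after E
t=26: at (3,3) after E
t=30: at (4,3) after E
t=34: at (4,2) after S
t=38: at (4,1) after S
t=42: at (4,0) after S

path = [(0,3), (1,3), (2,3), (3,3), (4,3), (4,2), (4,1), (4,0)]
arrival = 42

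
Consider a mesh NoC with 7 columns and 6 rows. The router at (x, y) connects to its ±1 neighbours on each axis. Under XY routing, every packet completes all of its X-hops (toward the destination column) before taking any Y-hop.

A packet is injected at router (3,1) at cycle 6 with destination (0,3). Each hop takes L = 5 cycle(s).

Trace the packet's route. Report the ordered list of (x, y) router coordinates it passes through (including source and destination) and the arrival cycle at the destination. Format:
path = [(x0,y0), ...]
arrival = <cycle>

path = [(3,1), (2,1), (1,1), (0,1), (0,2), (0,3)]
arrival = 31

#0 — 3,1 | c6
#1 — 2,1 | c11 | W
#2 — 1,1 | c16 | W
#3 — 0,1 | c21 | W
#4 — 0,2 | c26 | N
#5 — 0,3 | c31 | N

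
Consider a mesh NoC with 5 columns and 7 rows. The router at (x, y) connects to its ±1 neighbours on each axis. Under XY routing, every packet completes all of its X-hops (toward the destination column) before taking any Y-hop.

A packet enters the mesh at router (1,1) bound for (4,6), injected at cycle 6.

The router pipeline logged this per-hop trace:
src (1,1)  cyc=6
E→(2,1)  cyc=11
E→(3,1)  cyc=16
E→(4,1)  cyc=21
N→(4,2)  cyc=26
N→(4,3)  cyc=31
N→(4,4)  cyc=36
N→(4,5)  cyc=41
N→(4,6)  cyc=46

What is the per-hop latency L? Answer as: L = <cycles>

L = 5

Δcyc across hop 0→1: 11 − 6 = 5.
One hop costs L cycles, so L = 5.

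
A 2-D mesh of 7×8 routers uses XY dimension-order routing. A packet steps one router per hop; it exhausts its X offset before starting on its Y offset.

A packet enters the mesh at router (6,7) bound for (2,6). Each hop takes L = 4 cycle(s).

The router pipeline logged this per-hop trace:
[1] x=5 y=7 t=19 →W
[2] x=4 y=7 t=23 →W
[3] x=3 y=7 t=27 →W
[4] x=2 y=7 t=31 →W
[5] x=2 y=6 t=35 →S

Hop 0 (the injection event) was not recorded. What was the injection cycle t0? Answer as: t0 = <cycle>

cyc[1] = 19 and cyc[k] = t0 + k·L for every k.
t0 = cyc[1] − L = 19 − 4 = 15.

t0 = 15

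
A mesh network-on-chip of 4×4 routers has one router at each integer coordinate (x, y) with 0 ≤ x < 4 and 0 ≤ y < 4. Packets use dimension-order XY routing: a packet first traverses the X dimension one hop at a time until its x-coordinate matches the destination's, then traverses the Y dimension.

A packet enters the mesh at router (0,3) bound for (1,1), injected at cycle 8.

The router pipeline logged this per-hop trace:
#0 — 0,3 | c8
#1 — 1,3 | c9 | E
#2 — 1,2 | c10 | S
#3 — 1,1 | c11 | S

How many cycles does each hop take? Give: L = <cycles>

Δcyc across hop 0→1: 9 − 8 = 1.
Per-hop latency L = Δcyc = 1.

L = 1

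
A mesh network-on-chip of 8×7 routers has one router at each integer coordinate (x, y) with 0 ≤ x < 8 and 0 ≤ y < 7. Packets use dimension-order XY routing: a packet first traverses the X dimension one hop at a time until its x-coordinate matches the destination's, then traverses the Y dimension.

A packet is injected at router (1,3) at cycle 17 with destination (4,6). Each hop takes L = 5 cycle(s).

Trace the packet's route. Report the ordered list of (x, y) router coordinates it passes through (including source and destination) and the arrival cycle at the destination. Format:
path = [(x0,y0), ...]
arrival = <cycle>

path = [(1,3), (2,3), (3,3), (4,3), (4,4), (4,5), (4,6)]
arrival = 47

#0 — 1,3 | c17
#1 — 2,3 | c22 | E
#2 — 3,3 | c27 | E
#3 — 4,3 | c32 | E
#4 — 4,4 | c37 | N
#5 — 4,5 | c42 | N
#6 — 4,6 | c47 | N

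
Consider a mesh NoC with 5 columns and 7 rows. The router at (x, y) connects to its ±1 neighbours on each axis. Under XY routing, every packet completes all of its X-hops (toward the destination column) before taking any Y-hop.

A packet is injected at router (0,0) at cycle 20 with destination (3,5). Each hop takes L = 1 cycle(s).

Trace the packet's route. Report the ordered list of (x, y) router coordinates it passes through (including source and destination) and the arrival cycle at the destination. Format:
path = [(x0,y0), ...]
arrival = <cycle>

path = [(0,0), (1,0), (2,0), (3,0), (3,1), (3,2), (3,3), (3,4), (3,5)]
arrival = 28

  0. router=(0,0) cycle=20 (inject)
  1. router=(1,0) cycle=21 dir=E
  2. router=(2,0) cycle=22 dir=E
  3. router=(3,0) cycle=23 dir=E
  4. router=(3,1) cycle=24 dir=N
  5. router=(3,2) cycle=25 dir=N
  6. router=(3,3) cycle=26 dir=N
  7. router=(3,4) cycle=27 dir=N
  8. router=(3,5) cycle=28 dir=N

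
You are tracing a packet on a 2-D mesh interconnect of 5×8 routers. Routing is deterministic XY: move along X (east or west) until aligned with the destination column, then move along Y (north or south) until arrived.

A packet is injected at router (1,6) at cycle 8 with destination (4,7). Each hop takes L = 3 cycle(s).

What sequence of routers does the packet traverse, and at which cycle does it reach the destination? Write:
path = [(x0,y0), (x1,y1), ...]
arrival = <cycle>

path = [(1,6), (2,6), (3,6), (4,6), (4,7)]
arrival = 20

hop 0: (1,6) @ cyc 8
hop 1: (2,6) @ cyc 11  [E]
hop 2: (3,6) @ cyc 14  [E]
hop 3: (4,6) @ cyc 17  [E]
hop 4: (4,7) @ cyc 20  [N]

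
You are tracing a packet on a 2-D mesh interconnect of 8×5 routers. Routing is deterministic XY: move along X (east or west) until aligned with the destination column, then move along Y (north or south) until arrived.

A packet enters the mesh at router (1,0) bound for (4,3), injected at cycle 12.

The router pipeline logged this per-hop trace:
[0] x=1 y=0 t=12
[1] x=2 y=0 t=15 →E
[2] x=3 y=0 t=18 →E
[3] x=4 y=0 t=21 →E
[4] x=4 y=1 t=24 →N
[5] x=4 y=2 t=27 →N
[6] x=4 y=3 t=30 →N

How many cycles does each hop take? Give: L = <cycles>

cyc[1] − cyc[0] = 15 − 12 = 3.
One hop costs L cycles, so L = 3.

L = 3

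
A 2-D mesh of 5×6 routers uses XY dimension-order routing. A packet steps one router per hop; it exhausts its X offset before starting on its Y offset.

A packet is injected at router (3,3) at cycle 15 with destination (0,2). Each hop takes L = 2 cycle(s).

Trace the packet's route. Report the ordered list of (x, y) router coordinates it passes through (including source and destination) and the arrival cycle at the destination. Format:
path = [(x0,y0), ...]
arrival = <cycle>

path = [(3,3), (2,3), (1,3), (0,3), (0,2)]
arrival = 23

[0] x=3 y=3 t=15
[1] x=2 y=3 t=17 →W
[2] x=1 y=3 t=19 →W
[3] x=0 y=3 t=21 →W
[4] x=0 y=2 t=23 →S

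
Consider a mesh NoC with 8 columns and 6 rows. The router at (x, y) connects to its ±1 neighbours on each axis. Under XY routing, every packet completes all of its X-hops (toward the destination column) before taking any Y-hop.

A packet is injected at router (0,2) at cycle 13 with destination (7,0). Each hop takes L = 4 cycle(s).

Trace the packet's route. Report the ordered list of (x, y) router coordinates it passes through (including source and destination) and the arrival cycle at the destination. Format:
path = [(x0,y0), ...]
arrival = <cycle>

path = [(0,2), (1,2), (2,2), (3,2), (4,2), (5,2), (6,2), (7,2), (7,1), (7,0)]
arrival = 49

src (0,2)  cyc=13
E→(1,2)  cyc=17
E→(2,2)  cyc=21
E→(3,2)  cyc=25
E→(4,2)  cyc=29
E→(5,2)  cyc=33
E→(6,2)  cyc=37
E→(7,2)  cyc=41
S→(7,1)  cyc=45
S→(7,0)  cyc=49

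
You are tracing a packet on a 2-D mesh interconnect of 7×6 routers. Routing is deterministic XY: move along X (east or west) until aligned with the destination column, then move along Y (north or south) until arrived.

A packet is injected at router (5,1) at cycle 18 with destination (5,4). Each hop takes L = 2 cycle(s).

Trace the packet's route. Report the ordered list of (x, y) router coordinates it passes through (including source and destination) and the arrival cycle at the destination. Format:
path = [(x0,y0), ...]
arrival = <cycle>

path = [(5,1), (5,2), (5,3), (5,4)]
arrival = 24

hop 0: (5,1) @ cyc 18
hop 1: (5,2) @ cyc 20  [N]
hop 2: (5,3) @ cyc 22  [N]
hop 3: (5,4) @ cyc 24  [N]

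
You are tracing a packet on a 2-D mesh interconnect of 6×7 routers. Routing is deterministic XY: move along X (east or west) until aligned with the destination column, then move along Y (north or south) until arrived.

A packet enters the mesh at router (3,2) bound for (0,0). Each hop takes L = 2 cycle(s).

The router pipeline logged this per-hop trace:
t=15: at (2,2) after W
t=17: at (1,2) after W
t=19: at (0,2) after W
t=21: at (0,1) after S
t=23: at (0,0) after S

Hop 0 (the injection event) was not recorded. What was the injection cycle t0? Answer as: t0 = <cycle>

t0 = 13

The first recorded entry is hop 1 at cycle 15.
t0 = cyc[1] − L = 15 − 2 = 13.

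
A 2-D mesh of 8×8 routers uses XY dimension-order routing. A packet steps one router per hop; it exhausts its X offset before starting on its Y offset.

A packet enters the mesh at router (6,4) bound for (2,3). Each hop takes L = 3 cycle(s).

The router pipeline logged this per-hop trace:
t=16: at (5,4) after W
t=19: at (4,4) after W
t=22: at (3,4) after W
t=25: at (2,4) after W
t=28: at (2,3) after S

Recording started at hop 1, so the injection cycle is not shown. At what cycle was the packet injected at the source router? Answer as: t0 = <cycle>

The first recorded entry is hop 1 at cycle 16.
So t0 = 16 − 1·3 = 13.

t0 = 13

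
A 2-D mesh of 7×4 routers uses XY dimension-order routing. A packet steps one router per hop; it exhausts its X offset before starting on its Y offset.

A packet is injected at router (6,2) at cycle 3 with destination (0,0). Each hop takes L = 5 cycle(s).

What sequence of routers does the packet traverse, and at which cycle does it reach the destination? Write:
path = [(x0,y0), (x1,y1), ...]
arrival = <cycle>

path = [(6,2), (5,2), (4,2), (3,2), (2,2), (1,2), (0,2), (0,1), (0,0)]
arrival = 43

#0 — 6,2 | c3
#1 — 5,2 | c8 | W
#2 — 4,2 | c13 | W
#3 — 3,2 | c18 | W
#4 — 2,2 | c23 | W
#5 — 1,2 | c28 | W
#6 — 0,2 | c33 | W
#7 — 0,1 | c38 | S
#8 — 0,0 | c43 | S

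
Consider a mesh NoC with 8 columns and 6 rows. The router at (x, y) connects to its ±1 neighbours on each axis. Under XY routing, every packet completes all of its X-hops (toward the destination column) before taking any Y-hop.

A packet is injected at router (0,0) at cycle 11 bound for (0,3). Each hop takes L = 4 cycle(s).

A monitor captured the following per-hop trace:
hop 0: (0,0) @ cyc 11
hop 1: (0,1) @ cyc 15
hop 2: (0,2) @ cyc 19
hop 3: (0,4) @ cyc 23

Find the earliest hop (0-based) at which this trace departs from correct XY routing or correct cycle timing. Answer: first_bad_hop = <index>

first_bad_hop = 3

check 1→ d=(0,1) cyc+4: ok
check 2→ d=(0,1) cyc+4: ok
check 3→ d=(0,2) cyc+4: BAD: non-unit step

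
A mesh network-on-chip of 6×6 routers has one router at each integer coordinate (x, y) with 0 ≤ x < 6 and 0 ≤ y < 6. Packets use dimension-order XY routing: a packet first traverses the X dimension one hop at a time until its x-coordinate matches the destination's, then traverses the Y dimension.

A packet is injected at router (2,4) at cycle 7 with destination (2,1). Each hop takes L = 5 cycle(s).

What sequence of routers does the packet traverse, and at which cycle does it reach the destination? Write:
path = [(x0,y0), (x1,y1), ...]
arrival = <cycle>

  0. router=(2,4) cycle=7 (inject)
  1. router=(2,3) cycle=12 dir=S
  2. router=(2,2) cycle=17 dir=S
  3. router=(2,1) cycle=22 dir=S

path = [(2,4), (2,3), (2,2), (2,1)]
arrival = 22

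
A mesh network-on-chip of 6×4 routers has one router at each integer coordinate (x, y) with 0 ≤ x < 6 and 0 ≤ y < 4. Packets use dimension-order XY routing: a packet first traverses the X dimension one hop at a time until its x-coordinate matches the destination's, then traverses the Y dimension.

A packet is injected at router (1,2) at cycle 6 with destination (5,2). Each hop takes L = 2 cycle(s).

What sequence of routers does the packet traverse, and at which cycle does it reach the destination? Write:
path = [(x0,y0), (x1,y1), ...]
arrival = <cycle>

[0] x=1 y=2 t=6
[1] x=2 y=2 t=8 →E
[2] x=3 y=2 t=10 →E
[3] x=4 y=2 t=12 →E
[4] x=5 y=2 t=14 →E

path = [(1,2), (2,2), (3,2), (4,2), (5,2)]
arrival = 14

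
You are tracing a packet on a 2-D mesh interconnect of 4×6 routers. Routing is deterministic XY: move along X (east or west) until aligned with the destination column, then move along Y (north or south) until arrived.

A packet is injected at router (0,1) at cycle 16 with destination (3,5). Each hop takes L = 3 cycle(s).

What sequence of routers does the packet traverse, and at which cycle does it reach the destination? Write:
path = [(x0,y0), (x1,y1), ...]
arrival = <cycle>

#0 — 0,1 | c16
#1 — 1,1 | c19 | E
#2 — 2,1 | c22 | E
#3 — 3,1 | c25 | E
#4 — 3,2 | c28 | N
#5 — 3,3 | c31 | N
#6 — 3,4 | c34 | N
#7 — 3,5 | c37 | N

path = [(0,1), (1,1), (2,1), (3,1), (3,2), (3,3), (3,4), (3,5)]
arrival = 37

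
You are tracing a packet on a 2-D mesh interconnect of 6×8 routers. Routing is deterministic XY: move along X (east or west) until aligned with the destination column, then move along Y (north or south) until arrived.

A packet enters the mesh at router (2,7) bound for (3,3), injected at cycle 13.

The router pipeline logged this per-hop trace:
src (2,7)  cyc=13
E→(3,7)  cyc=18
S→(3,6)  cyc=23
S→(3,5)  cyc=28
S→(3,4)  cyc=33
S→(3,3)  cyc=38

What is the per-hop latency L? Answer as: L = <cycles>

L = 5

Between hops 0 and 1 the cycle counter advances 18 − 13 = 5.
One hop costs L cycles, so L = 5.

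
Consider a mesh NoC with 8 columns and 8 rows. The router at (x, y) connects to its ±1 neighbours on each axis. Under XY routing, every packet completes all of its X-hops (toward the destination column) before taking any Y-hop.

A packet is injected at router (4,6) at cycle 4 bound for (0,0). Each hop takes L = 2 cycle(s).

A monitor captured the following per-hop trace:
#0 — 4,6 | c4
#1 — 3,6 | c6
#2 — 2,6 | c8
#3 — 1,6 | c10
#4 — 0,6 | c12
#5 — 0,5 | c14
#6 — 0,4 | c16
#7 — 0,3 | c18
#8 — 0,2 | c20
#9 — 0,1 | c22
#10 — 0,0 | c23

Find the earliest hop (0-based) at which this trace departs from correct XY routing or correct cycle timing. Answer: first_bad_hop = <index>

[1] (-1,+0) / 2c ⇒ ok
[2] (-1,+0) / 2c ⇒ ok
[3] (-1,+0) / 2c ⇒ ok
[4] (-1,+0) / 2c ⇒ ok
[5] (+0,-1) / 2c ⇒ ok
[6] (+0,-1) / 2c ⇒ ok
[7] (+0,-1) / 2c ⇒ ok
[8] (+0,-1) / 2c ⇒ ok
[9] (+0,-1) / 2c ⇒ ok
[10] (+0,-1) / 1c ⇒ BAD: Δcyc=1≠L

first_bad_hop = 10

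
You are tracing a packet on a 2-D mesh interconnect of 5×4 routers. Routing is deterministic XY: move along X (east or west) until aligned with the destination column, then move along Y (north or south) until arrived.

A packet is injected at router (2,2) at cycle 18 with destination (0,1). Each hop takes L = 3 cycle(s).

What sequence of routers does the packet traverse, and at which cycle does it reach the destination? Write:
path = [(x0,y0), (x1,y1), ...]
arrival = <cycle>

path = [(2,2), (1,2), (0,2), (0,1)]
arrival = 27

  0. router=(2,2) cycle=18 (inject)
  1. router=(1,2) cycle=21 dir=W
  2. router=(0,2) cycle=24 dir=W
  3. router=(0,1) cycle=27 dir=S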